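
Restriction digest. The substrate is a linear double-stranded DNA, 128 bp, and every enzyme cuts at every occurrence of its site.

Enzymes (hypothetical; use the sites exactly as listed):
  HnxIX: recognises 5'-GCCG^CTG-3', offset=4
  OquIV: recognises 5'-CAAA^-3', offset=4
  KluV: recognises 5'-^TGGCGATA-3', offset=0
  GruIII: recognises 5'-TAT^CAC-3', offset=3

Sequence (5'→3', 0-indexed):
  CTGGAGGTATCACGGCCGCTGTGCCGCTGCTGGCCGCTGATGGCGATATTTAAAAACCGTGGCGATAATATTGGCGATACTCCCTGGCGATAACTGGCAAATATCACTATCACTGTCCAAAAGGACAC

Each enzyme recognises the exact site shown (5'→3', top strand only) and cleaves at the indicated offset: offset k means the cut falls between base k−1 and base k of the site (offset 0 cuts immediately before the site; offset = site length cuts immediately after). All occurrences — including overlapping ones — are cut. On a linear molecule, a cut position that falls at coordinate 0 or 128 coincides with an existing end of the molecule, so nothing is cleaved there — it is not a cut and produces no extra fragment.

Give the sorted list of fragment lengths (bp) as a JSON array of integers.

[3,4,6,7,8,8,10,10,11,12,13,17,19]

Scan for sites:
  HnxIX (GCCGCTG, off=4): starts [14, 22, 32] → cuts [18, 26, 36]
  OquIV (CAAA, off=4): starts [97, 117] → cuts [101, 121]
  KluV (TGGCGATA, off=0): starts [40, 59, 71, 84] → cuts [40, 59, 71, 84]
  GruIII (TATCAC, off=3): starts [7, 101, 107] → cuts [10, 104, 110]

Pooled cuts: [10, 18, 26, 36, 40, 59, 71, 84, 101, 104, 110, 121]

Fragment lengths:
  [0,10): 10 bp
  [10,18): 8 bp
  [18,26): 8 bp
  [26,36): 10 bp
  [36,40): 4 bp
  [40,59): 19 bp
  [59,71): 12 bp
  [71,84): 13 bp
  [84,101): 17 bp
  [101,104): 3 bp
  [104,110): 6 bp
  [110,121): 11 bp
  [121,128): 7 bp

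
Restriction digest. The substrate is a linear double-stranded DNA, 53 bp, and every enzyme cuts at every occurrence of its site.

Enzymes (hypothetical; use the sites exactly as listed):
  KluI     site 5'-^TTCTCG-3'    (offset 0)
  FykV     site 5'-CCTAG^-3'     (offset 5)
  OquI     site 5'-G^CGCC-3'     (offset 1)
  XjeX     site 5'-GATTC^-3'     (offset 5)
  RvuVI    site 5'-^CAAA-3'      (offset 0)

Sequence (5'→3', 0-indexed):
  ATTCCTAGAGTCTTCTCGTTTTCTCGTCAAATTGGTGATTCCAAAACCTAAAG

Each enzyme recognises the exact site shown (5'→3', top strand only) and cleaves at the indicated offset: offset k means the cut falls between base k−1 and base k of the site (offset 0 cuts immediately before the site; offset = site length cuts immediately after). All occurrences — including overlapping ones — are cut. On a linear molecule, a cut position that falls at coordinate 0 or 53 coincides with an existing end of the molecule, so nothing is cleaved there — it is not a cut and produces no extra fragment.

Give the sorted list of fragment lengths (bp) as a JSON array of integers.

Site scan:
  KluI (TTCTCG, off=0): starts [12, 20] → cuts [12, 20]
  FykV (CCTAG, off=5): starts [3] → cuts [8]
  OquI (GCGCC, off=1): no sites
  XjeX (GATTC, off=5): starts [36] → cuts [41]
  RvuVI (CAAA, off=0): starts [27, 41] → cuts [27, 41]

All cut coordinates (distinct, sorted): [8, 12, 20, 27, 41]

Fragment lengths:
  [0,8): 8 bp
  [8,12): 4 bp
  [12,20): 8 bp
  [20,27): 7 bp
  [27,41): 14 bp
  [41,53): 12 bp

[4,7,8,8,12,14]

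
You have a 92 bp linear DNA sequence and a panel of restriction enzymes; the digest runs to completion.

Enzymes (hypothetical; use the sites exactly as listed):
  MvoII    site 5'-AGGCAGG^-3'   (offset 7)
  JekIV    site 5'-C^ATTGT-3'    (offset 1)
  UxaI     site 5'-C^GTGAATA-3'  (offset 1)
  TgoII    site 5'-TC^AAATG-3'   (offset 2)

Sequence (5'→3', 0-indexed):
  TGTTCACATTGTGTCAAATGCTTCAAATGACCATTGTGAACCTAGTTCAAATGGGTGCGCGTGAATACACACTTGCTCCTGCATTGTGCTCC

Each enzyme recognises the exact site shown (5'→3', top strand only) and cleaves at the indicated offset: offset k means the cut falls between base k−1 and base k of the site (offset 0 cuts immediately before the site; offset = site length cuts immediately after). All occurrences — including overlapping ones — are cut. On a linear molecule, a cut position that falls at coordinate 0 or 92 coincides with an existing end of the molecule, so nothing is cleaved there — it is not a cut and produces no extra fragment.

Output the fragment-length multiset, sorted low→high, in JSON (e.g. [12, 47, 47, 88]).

Scan for sites:
  MvoII (AGGCAGG, off=7): no sites
  JekIV CATTGT/1: at [6, 31, 81] ⇒ [7, 32, 82]
  UxaI CGTGAATA/1: at [59] ⇒ [60]
  TgoII TCAAATG/2: at [13, 22, 46] ⇒ [15, 24, 48]

Pooled cuts: [7, 15, 24, 32, 48, 60, 82]

Fragment lengths:
  [0,7): 7 bp
  [7,15): 8 bp
  [15,24): 9 bp
  [24,32): 8 bp
  [32,48): 16 bp
  [48,60): 12 bp
  [60,82): 22 bp
  [82,92): 10 bp

[7,8,8,9,10,12,16,22]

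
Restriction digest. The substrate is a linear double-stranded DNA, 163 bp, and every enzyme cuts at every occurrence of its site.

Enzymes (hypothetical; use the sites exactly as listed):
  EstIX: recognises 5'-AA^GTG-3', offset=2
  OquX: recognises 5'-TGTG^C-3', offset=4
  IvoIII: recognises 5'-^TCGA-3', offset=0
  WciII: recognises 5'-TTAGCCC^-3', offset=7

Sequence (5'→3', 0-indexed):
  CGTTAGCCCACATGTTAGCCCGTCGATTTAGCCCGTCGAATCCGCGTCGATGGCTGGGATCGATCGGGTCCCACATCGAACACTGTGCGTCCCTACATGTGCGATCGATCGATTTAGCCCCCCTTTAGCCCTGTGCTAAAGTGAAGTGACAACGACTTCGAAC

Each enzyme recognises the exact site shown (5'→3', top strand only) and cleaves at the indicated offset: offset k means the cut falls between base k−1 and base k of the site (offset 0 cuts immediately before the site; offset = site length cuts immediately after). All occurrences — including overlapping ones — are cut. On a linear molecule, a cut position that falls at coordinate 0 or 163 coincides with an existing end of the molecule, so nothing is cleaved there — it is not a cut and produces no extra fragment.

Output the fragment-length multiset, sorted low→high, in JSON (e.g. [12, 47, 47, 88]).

Per-enzyme occurrences:
  EstIX AAGTG/2: at [138, 143] ⇒ [140, 145]
  OquX TGTGC/4: at [83, 97, 131] ⇒ [87, 101, 135]
  IvoIII TCGA/0: at [22, 35, 46, 59, 75, 104, 108, 157] ⇒ [22, 35, 46, 59, 75, 104, 108, 157]
  WciII TTAGCCC/7: at [2, 14, 27, 113, 124] ⇒ [9, 21, 34, 120, 131]

Pooled cuts: [9, 21, 22, 34, 35, 46, 59, 75, 87, 101, 104, 108, 120, 131, 135, 140, 145, 157]

Fragments:
  [0,9): 9 bp
  [9,21): 12 bp
  [21,22): 1 bp
  [22,34): 12 bp
  [34,35): 1 bp
  [35,46): 11 bp
  [46,59): 13 bp
  [59,75): 16 bp
  [75,87): 12 bp
  [87,101): 14 bp
  [101,104): 3 bp
  [104,108): 4 bp
  [108,120): 12 bp
  [120,131): 11 bp
  [131,135): 4 bp
  [135,140): 5 bp
  [140,145): 5 bp
  [145,157): 12 bp
  [157,163): 6 bp

[1,1,3,4,4,5,5,6,9,11,11,12,12,12,12,12,13,14,16]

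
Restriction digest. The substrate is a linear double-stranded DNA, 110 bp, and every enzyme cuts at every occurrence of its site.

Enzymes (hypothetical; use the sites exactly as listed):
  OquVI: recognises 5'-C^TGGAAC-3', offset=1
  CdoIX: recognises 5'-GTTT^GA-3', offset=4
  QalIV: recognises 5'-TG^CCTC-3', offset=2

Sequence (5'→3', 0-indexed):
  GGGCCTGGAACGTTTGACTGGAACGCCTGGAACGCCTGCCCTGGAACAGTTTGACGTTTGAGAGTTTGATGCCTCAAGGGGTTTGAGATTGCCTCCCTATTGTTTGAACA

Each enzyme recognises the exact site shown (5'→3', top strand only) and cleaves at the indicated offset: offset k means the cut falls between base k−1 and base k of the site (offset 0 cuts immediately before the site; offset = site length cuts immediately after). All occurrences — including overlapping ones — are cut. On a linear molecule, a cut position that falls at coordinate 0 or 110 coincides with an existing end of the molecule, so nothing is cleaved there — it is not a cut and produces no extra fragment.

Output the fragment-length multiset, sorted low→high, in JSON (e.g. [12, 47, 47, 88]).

[3,4,5,5,7,7,8,9,10,11,13,14,14]

Site scan:
  OquVI CTGGAAC/1: at [4, 17, 26, 40] ⇒ [5, 18, 27, 41]
  CdoIX GTTTGA/4: at [11, 48, 55, 63, 80, 101] ⇒ [15, 52, 59, 67, 84, 105]
  QalIV TGCCTC/2: at [69, 89] ⇒ [71, 91]

Pooled cuts: [5, 15, 18, 27, 41, 52, 59, 67, 71, 84, 91, 105]

Fragments:
  [0,5): 5 bp
  [5,15): 10 bp
  [15,18): 3 bp
  [18,27): 9 bp
  [27,41): 14 bp
  [41,52): 11 bp
  [52,59): 7 bp
  [59,67): 8 bp
  [67,71): 4 bp
  [71,84): 13 bp
  [84,91): 7 bp
  [91,105): 14 bp
  [105,110): 5 bp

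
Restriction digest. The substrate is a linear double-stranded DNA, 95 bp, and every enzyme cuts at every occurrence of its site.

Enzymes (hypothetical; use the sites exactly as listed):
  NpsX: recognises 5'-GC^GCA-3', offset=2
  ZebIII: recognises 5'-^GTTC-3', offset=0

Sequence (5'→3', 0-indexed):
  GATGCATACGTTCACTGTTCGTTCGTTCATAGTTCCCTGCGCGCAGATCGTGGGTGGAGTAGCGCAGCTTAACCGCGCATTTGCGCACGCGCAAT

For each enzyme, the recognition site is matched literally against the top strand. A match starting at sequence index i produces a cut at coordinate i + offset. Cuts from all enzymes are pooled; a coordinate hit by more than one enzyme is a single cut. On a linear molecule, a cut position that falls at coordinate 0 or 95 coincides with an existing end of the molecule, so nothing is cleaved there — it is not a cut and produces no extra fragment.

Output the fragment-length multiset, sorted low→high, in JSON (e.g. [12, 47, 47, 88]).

[4,4,5,6,7,7,8,9,11,13,21]

Scan for sites:
  NpsX (GCGCA, off=2): starts [40, 61, 74, 82, 88] → cuts [42, 63, 76, 84, 90]
  ZebIII (GTTC, off=0): starts [9, 16, 20, 24, 31] → cuts [9, 16, 20, 24, 31]

All cut coordinates (distinct, sorted): [9, 16, 20, 24, 31, 42, 63, 76, 84, 90]

Fragment lengths:
  [0,9): 9 bp
  [9,16): 7 bp
  [16,20): 4 bp
  [20,24): 4 bp
  [24,31): 7 bp
  [31,42): 11 bp
  [42,63): 21 bp
  [63,76): 13 bp
  [76,84): 8 bp
  [84,90): 6 bp
  [90,95): 5 bp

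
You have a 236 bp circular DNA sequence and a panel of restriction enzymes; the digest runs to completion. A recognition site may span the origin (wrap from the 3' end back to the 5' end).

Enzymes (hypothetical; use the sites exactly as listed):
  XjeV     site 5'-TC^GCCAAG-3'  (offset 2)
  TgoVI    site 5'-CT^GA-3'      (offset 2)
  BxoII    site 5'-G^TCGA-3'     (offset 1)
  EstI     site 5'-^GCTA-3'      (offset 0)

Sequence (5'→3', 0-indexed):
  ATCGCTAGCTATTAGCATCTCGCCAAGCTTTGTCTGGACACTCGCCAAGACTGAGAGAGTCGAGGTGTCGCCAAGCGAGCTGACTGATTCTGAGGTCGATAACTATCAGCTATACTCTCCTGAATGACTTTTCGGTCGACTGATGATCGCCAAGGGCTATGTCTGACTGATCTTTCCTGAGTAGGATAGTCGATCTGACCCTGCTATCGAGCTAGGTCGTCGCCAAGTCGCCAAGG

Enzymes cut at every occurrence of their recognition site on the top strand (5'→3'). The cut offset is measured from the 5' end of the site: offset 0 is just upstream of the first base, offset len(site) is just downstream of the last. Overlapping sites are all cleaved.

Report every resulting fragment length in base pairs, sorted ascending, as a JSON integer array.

[4,4,4,4,6,6,6,7,7,7,7,8,8,9,9,10,10,10,11,11,12,13,13,14,14,22]

Per-enzyme occurrences:
  XjeV TCGCCAAG/2: at [19, 41, 67, 146, 219, 227] ⇒ [21, 43, 69, 148, 221, 229]
  TgoVI CTGA/2: at [50, 79, 83, 89, 119, 139, 162, 166, 176, 194] ⇒ [52, 81, 85, 91, 121, 141, 164, 168, 178, 196]
  BxoII GTCGA/1: at [58, 94, 134, 188] ⇒ [59, 95, 135, 189]
  EstI GCTA/0: at [3, 7, 108, 155, 202, 210] ⇒ [3, 7, 108, 155, 202, 210]

All cut coordinates (distinct, sorted): [3, 7, 21, 43, 52, 59, 69, 81, 85, 91, 95, 108, 121, 135, 141, 148, 155, 164, 168, 178, 189, 196, 202, 210, 221, 229]

Fragments:
  3→7: 4 bp
  7→21: 14 bp
  21→43: 22 bp
  43→52: 9 bp
  52→59: 7 bp
  59→69: 10 bp
  69→81: 12 bp
  81→85: 4 bp
  85→91: 6 bp
  91→95: 4 bp
  95→108: 13 bp
  108→121: 13 bp
  121→135: 14 bp
  135→141: 6 bp
  141→148: 7 bp
  148→155: 7 bp
  155→164: 9 bp
  164→168: 4 bp
  168→178: 10 bp
  178→189: 11 bp
  189→196: 7 bp
  196→202: 6 bp
  202→210: 8 bp
  210→221: 11 bp
  221→229: 8 bp
  229→3 (wrap): 236-229+3 = 10 bp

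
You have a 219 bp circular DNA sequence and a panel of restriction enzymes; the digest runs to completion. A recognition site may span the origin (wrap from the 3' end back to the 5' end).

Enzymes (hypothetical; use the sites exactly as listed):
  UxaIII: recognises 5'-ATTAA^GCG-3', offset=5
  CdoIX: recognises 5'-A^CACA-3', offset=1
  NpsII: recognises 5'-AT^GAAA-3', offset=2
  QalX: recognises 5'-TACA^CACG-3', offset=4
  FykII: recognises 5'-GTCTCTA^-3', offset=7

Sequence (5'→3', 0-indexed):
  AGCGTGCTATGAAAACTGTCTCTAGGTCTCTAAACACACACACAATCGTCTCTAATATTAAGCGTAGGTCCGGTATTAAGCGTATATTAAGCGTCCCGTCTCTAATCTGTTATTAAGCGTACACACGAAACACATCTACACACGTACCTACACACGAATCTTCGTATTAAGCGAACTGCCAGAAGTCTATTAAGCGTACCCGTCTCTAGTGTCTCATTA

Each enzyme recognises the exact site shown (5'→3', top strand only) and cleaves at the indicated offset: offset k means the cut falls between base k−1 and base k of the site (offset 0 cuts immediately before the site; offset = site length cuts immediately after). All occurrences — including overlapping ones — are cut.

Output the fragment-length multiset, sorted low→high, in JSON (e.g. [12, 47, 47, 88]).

Per-enzyme occurrences:
  UxaIII (ATTAAGCG, off=5): starts [56, 74, 85, 111, 165, 188, 215] → cuts [1, 61, 79, 90, 116, 170, 193]
  CdoIX (ACACA, off=1): starts [33, 35, 37, 39, 120, 129, 137, 149] → cuts [34, 36, 38, 40, 121, 130, 138, 150]
  NpsII (ATGAAA, off=2): starts [8] → cuts [10]
  QalX (TACACACG, off=4): starts [119, 136, 148] → cuts [123, 140, 152]
  FykII (GTCTCTA, off=7): starts [17, 25, 47, 97, 201] → cuts [24, 32, 54, 104, 208]

Pooled cuts: [1, 10, 24, 32, 34, 36, 38, 40, 54, 61, 79, 90, 104, 116, 121, 123, 130, 138, 140, 150, 152, 170, 193, 208]

Fragments:
  1→10: 9 bp
  10→24: 14 bp
  24→32: 8 bp
  32→34: 2 bp
  34→36: 2 bp
  36→38: 2 bp
  38→40: 2 bp
  40→54: 14 bp
  54→61: 7 bp
  61→79: 18 bp
  79→90: 11 bp
  90→104: 14 bp
  104→116: 12 bp
  116→121: 5 bp
  121→123: 2 bp
  123→130: 7 bp
  130→138: 8 bp
  138→140: 2 bp
  140→150: 10 bp
  150→152: 2 bp
  152→170: 18 bp
  170→193: 23 bp
  193→208: 15 bp
  208→1 (wrap): 219-208+1 = 12 bp

[2,2,2,2,2,2,2,5,7,7,8,8,9,10,11,12,12,14,14,14,15,18,18,23]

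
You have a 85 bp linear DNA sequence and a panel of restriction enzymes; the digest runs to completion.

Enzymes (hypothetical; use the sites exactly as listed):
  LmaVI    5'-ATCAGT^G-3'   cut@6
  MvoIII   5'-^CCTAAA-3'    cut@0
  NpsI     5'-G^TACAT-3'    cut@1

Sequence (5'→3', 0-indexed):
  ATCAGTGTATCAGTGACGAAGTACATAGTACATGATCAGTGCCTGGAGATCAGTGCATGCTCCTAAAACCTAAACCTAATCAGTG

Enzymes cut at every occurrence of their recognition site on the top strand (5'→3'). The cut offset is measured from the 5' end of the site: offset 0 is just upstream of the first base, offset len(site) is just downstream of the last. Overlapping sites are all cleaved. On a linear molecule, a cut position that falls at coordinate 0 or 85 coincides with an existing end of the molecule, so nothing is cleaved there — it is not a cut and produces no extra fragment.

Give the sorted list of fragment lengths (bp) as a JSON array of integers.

Per-enzyme occurrences:
  LmaVI (ATCAGTG, off=6): starts [0, 8, 34, 48, 78] → cuts [6, 14, 40, 54, 84]
  MvoIII (CCTAAA, off=0): starts [61, 68] → cuts [61, 68]
  NpsI (GTACAT, off=1): starts [20, 27] → cuts [21, 28]

Pooled cuts: [6, 14, 21, 28, 40, 54, 61, 68, 84]

Fragments:
  [0,6): 6 bp
  [6,14): 8 bp
  [14,21): 7 bp
  [21,28): 7 bp
  [28,40): 12 bp
  [40,54): 14 bp
  [54,61): 7 bp
  [61,68): 7 bp
  [68,84): 16 bp
  [84,85): 1 bp

[1,6,7,7,7,7,8,12,14,16]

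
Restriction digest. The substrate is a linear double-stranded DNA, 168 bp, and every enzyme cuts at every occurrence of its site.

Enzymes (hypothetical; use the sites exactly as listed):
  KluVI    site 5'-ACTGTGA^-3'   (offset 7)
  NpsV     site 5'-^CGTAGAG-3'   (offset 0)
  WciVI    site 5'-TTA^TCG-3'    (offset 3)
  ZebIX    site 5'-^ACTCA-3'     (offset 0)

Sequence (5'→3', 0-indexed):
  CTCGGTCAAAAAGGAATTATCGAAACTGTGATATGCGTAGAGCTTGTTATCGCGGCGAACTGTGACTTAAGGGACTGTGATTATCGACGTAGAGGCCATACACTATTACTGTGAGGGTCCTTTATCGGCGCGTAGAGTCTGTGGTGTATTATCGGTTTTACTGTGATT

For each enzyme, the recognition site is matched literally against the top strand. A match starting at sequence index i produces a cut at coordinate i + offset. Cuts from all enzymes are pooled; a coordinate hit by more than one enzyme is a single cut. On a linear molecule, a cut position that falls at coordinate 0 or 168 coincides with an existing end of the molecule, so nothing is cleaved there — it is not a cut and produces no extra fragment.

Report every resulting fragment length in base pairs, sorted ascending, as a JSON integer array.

Site scan:
  KluVI ACTGTGA/7: at [24, 58, 73, 107, 159] ⇒ [31, 65, 80, 114, 166]
  NpsV CGTAGAG/0: at [35, 87, 130] ⇒ [35, 87, 130]
  WciVI TTATCG/3: at [16, 46, 80, 121, 148] ⇒ [19, 49, 83, 124, 151]
  ZebIX (ACTCA, off=0): no sites

All cut coordinates (distinct, sorted): [19, 31, 35, 49, 65, 80, 83, 87, 114, 124, 130, 151, 166]

Fragment lengths:
  [0,19): 19 bp
  [19,31): 12 bp
  [31,35): 4 bp
  [35,49): 14 bp
  [49,65): 16 bp
  [65,80): 15 bp
  [80,83): 3 bp
  [83,87): 4 bp
  [87,114): 27 bp
  [114,124): 10 bp
  [124,130): 6 bp
  [130,151): 21 bp
  [151,166): 15 bp
  [166,168): 2 bp

[2,3,4,4,6,10,12,14,15,15,16,19,21,27]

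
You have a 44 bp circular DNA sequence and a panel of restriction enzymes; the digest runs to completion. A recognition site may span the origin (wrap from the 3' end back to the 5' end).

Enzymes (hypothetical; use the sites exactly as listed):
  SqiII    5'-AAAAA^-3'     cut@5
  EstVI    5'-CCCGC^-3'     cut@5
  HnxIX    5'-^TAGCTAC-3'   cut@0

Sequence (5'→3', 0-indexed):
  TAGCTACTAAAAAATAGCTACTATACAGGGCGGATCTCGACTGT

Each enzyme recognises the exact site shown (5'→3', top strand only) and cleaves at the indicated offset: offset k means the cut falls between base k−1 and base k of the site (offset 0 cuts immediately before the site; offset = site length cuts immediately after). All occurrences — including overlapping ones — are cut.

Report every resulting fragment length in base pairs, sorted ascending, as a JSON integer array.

[1,13,30]

Per-enzyme occurrences:
  SqiII (AAAAA, off=5): starts [8, 9] → cuts [13, 14]
  EstVI (CCCGC, off=5): no sites
  HnxIX (TAGCTAC, off=0): starts [0, 14] → cuts [0, 14]

Pooled cuts: [0, 13, 14]

Fragments:
  0→13: 13 bp
  13→14: 1 bp
  14→0 (wrap): 44-14+0 = 30 bp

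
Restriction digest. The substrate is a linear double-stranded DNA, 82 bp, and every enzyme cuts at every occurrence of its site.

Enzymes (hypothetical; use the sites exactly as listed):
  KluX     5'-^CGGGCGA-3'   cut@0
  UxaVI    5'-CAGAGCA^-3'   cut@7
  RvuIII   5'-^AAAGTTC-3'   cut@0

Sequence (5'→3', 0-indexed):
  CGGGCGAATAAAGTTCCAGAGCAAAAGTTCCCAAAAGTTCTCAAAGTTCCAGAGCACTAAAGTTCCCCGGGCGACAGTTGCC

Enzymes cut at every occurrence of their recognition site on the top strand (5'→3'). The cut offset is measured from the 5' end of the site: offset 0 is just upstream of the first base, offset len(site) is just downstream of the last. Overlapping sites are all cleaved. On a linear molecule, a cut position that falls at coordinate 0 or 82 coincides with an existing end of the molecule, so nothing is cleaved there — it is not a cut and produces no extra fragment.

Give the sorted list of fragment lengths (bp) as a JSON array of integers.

Site scan:
  KluX CGGGCGA/0: at [0, 67] ⇒ [67] (position 0 is a terminus of the linear molecule — no cut)
  UxaVI CAGAGCA/7: at [16, 49] ⇒ [23, 56]
  RvuIII AAAGTTC/0: at [9, 23, 33, 42, 58] ⇒ [9, 23, 33, 42, 58]

All cut coordinates (distinct, sorted): [9, 23, 33, 42, 56, 58, 67]

Fragment lengths:
  [0,9): 9 bp
  [9,23): 14 bp
  [23,33): 10 bp
  [33,42): 9 bp
  [42,56): 14 bp
  [56,58): 2 bp
  [58,67): 9 bp
  [67,82): 15 bp

[2,9,9,9,10,14,14,15]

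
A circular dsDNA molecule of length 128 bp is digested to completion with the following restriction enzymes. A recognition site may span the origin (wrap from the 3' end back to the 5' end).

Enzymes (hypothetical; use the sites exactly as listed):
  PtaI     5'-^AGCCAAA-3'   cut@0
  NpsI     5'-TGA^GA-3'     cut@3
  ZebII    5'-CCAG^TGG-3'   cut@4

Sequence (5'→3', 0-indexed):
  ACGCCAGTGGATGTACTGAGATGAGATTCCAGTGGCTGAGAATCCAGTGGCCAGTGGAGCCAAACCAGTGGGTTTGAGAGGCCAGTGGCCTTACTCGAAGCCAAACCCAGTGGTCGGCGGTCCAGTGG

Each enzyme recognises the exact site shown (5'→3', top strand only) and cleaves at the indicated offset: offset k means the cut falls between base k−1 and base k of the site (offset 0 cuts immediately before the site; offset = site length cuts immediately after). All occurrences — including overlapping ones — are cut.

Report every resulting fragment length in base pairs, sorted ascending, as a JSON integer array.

Scan for sites:
  PtaI AGCCAAA/0: at [57, 98] ⇒ [57, 98]
  NpsI TGAGA/3: at [16, 21, 36, 74] ⇒ [19, 24, 39, 77]
  ZebII CCAGTGG/4: at [3, 28, 43, 50, 64, 81, 106, 121] ⇒ [7, 32, 47, 54, 68, 85, 110, 125]

All cut coordinates (distinct, sorted): [7, 19, 24, 32, 39, 47, 54, 57, 68, 77, 85, 98, 110, 125]

Fragments:
  7→19: 12 bp
  19→24: 5 bp
  24→32: 8 bp
  32→39: 7 bp
  39→47: 8 bp
  47→54: 7 bp
  54→57: 3 bp
  57→68: 11 bp
  68→77: 9 bp
  77→85: 8 bp
  85→98: 13 bp
  98→110: 12 bp
  110→125: 15 bp
  125→7 (wrap): 128-125+7 = 10 bp

[3,5,7,7,8,8,8,9,10,11,12,12,13,15]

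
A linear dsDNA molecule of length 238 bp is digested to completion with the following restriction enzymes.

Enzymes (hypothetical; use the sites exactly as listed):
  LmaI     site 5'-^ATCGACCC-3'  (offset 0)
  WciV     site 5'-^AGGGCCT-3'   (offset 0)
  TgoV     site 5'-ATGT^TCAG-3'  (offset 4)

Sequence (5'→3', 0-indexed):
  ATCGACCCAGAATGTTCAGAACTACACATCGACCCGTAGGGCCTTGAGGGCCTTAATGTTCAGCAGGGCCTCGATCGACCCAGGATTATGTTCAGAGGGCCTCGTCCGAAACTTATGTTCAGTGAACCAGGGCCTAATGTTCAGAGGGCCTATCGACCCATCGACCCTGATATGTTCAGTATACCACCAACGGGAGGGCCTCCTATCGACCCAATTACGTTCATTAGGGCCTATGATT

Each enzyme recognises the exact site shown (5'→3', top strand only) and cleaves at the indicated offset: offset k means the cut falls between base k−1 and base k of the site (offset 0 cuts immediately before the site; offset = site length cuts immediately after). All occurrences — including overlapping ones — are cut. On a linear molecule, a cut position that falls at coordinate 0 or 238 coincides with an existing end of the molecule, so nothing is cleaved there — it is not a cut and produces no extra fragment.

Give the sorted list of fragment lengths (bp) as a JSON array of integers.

Site scan:
  LmaI (ATCGACCC, off=0): starts [0, 27, 73, 151, 159, 204] → cuts [27, 73, 151, 159, 204] (position 0 is a terminus of the linear molecule — no cut)
  WciV (AGGGCCT, off=0): starts [37, 46, 64, 95, 128, 144, 194, 225] → cuts [37, 46, 64, 95, 128, 144, 194, 225]
  TgoV (ATGTTCAG, off=4): starts [11, 55, 87, 114, 136, 171] → cuts [15, 59, 91, 118, 140, 175]

Pooled cuts: [15, 27, 37, 46, 59, 64, 73, 91, 95, 118, 128, 140, 144, 151, 159, 175, 194, 204, 225]

Fragment lengths:
  [0,15): 15 bp
  [15,27): 12 bp
  [27,37): 10 bp
  [37,46): 9 bp
  [46,59): 13 bp
  [59,64): 5 bp
  [64,73): 9 bp
  [73,91): 18 bp
  [91,95): 4 bp
  [95,118): 23 bp
  [118,128): 10 bp
  [128,140): 12 bp
  [140,144): 4 bp
  [144,151): 7 bp
  [151,159): 8 bp
  [159,175): 16 bp
  [175,194): 19 bp
  [194,204): 10 bp
  [204,225): 21 bp
  [225,238): 13 bp

[4,4,5,7,8,9,9,10,10,10,12,12,13,13,15,16,18,19,21,23]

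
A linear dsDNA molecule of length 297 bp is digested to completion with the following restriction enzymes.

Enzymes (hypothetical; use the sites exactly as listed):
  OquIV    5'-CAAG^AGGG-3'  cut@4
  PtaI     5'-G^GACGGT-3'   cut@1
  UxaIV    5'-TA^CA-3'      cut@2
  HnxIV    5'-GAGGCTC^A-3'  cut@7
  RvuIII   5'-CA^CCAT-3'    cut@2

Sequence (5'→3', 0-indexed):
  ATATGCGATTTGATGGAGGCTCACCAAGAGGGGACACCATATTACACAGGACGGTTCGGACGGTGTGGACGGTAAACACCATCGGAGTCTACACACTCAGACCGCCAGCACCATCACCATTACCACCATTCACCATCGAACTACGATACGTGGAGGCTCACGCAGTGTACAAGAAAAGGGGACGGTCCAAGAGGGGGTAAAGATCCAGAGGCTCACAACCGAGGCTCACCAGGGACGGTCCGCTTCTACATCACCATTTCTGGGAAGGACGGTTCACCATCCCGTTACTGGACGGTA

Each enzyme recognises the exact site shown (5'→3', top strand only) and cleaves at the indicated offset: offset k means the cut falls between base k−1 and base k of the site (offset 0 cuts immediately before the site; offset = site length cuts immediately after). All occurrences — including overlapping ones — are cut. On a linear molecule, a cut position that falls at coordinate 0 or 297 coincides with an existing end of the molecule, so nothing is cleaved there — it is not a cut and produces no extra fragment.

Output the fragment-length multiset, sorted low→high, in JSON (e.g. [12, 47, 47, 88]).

Scan for sites:
  OquIV (CAAGAGGG, off=4): starts [24, 187] → cuts [28, 191]
  PtaI (GGACGGT, off=1): starts [48, 57, 66, 179, 232, 266, 289] → cuts [49, 58, 67, 180, 233, 267, 290]
  UxaIV (TACA, off=2): starts [42, 89, 167, 246] → cuts [44, 91, 169, 248]
  HnxIV (GAGGCTCA, off=7): starts [15, 152, 207, 220] → cuts [22, 159, 214, 227]
  RvuIII (CACCAT, off=2): starts [34, 76, 108, 114, 123, 130, 251, 274] → cuts [36, 78, 110, 116, 125, 132, 253, 276]

All cut coordinates (distinct, sorted): [22, 28, 36, 44, 49, 58, 67, 78, 91, 110, 116, 125, 132, 159, 169, 180, 191, 214, 227, 233, 248, 253, 267, 276, 290]

Fragments:
  [0,22): 22 bp
  [22,28): 6 bp
  [28,36): 8 bp
  [36,44): 8 bp
  [44,49): 5 bp
  [49,58): 9 bp
  [58,67): 9 bp
  [67,78): 11 bp
  [78,91): 13 bp
  [91,110): 19 bp
  [110,116): 6 bp
  [116,125): 9 bp
  [125,132): 7 bp
  [132,159): 27 bp
  [159,169): 10 bp
  [169,180): 11 bp
  [180,191): 11 bp
  [191,214): 23 bp
  [214,227): 13 bp
  [227,233): 6 bp
  [233,248): 15 bp
  [248,253): 5 bp
  [253,267): 14 bp
  [267,276): 9 bp
  [276,290): 14 bp
  [290,297): 7 bp

[5,5,6,6,6,7,7,8,8,9,9,9,9,10,11,11,11,13,13,14,14,15,19,22,23,27]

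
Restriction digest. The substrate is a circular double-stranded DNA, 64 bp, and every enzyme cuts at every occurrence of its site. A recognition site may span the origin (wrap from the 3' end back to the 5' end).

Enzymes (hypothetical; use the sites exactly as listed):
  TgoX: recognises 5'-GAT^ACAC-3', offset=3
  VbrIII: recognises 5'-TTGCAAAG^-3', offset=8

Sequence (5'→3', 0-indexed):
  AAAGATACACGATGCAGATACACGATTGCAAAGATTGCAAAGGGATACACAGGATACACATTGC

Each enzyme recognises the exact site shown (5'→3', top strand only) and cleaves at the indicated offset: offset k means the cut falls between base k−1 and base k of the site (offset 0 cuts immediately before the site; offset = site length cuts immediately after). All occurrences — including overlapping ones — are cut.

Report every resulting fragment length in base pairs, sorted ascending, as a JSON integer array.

[2,4,9,9,13,13,14]

Site scan:
  TgoX (GATACAC, off=3): starts [3, 16, 43, 52] → cuts [6, 19, 46, 55]
  VbrIII (TTGCAAAG, off=8): starts [25, 34, 60] → cuts [4, 33, 42]

Pooled cuts: [4, 6, 19, 33, 42, 46, 55]

Fragments:
  4→6: 2 bp
  6→19: 13 bp
  19→33: 14 bp
  33→42: 9 bp
  42→46: 4 bp
  46→55: 9 bp
  55→4 (wrap): 64-55+4 = 13 bp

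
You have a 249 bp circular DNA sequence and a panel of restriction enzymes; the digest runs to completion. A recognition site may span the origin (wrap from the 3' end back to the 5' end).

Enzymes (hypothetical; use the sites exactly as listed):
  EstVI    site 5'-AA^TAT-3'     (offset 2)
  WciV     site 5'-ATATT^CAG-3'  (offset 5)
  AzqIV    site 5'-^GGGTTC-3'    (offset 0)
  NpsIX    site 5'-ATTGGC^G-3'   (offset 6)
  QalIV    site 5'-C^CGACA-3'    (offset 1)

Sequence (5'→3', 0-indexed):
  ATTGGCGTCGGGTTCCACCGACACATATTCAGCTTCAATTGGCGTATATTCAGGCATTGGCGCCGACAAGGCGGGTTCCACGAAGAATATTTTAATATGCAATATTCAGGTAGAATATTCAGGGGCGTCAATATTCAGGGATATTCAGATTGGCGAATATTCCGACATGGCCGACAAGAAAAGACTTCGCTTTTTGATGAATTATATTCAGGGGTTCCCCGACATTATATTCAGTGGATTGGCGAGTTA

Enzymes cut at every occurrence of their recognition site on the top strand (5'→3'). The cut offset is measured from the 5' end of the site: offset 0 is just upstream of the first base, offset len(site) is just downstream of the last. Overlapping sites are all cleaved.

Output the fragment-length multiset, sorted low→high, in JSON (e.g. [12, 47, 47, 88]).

Per-enzyme occurrences:
  EstVI (AATAT, off=2): starts [85, 93, 100, 113, 129, 155] → cuts [87, 95, 102, 115, 131, 157]
  WciV (ATATTCAG, off=5): starts [24, 45, 101, 114, 130, 140, 203, 226] → cuts [29, 50, 106, 119, 135, 145, 208, 231]
  AzqIV (GGGTTC, off=0): starts [9, 72, 211] → cuts [9, 72, 211]
  NpsIX (ATTGGCG, off=6): starts [0, 37, 55, 148, 237] → cuts [6, 43, 61, 154, 243]
  QalIV (CCGACA, off=1): starts [17, 62, 161, 170, 218] → cuts [18, 63, 162, 171, 219]

Pooled cuts: [6, 9, 18, 29, 43, 50, 61, 63, 72, 87, 95, 102, 106, 115, 119, 131, 135, 145, 154, 157, 162, 171, 208, 211, 219, 231, 243]

Fragments:
  6→9: 3 bp
  9→18: 9 bp
  18→29: 11 bp
  29→43: 14 bp
  43→50: 7 bp
  50→61: 11 bp
  61→63: 2 bp
  63→72: 9 bp
  72→87: 15 bp
  87→95: 8 bp
  95→102: 7 bp
  102→106: 4 bp
  106→115: 9 bp
  115→119: 4 bp
  119→131: 12 bp
  131→135: 4 bp
  135→145: 10 bp
  145→154: 9 bp
  154→157: 3 bp
  157→162: 5 bp
  162→171: 9 bp
  171→208: 37 bp
  208→211: 3 bp
  211→219: 8 bp
  219→231: 12 bp
  231→243: 12 bp
  243→6 (wrap): 249-243+6 = 12 bp

[2,3,3,3,4,4,4,5,7,7,8,8,9,9,9,9,9,10,11,11,12,12,12,12,14,15,37]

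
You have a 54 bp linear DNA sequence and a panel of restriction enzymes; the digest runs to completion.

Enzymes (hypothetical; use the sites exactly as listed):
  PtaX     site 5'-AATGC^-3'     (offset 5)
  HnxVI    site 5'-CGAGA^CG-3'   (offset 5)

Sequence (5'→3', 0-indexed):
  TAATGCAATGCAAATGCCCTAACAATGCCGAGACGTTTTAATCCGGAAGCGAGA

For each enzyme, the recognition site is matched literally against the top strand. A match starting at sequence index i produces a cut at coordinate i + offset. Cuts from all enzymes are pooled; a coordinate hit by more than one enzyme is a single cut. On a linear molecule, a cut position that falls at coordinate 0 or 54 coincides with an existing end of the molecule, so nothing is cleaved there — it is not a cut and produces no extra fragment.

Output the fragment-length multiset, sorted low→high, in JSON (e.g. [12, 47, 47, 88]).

[5,5,6,6,11,21]

Scan for sites:
  PtaX AATGC/5: at [1, 6, 12, 23] ⇒ [6, 11, 17, 28]
  HnxVI CGAGACG/5: at [28] ⇒ [33]

Pooled cuts: [6, 11, 17, 28, 33]

Fragments:
  [0,6): 6 bp
  [6,11): 5 bp
  [11,17): 6 bp
  [17,28): 11 bp
  [28,33): 5 bp
  [33,54): 21 bp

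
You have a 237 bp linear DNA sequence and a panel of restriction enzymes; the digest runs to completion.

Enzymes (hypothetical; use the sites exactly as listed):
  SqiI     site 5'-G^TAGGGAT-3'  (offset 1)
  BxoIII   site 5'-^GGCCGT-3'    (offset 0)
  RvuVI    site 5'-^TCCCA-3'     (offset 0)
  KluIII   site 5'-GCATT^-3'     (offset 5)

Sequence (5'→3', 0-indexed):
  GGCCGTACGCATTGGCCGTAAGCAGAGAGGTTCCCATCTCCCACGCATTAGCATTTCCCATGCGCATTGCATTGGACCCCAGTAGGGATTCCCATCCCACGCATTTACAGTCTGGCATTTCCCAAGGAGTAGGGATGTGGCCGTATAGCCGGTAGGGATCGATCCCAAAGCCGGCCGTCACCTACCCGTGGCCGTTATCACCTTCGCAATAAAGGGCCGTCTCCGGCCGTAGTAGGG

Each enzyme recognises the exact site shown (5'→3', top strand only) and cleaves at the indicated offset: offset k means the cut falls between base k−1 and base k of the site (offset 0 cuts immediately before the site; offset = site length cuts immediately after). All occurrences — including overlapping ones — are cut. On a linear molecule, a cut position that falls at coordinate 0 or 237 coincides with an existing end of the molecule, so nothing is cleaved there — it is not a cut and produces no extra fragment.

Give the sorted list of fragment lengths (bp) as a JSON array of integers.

Site scan:
  SqiI GTAGGGAT/1: at [81, 128, 151] ⇒ [82, 129, 152]
  BxoIII GGCCGT/0: at [0, 13, 138, 172, 189, 214, 224] ⇒ [13, 138, 172, 189, 214, 224] (position 0 is a terminus of the linear molecule — no cut)
  RvuVI TCCCA/0: at [31, 38, 55, 89, 94, 119, 162] ⇒ [31, 38, 55, 89, 94, 119, 162]
  KluIII GCATT/5: at [8, 44, 50, 63, 68, 100, 114] ⇒ [13, 49, 55, 68, 73, 105, 119]

Pooled cuts: [13, 31, 38, 49, 55, 68, 73, 82, 89, 94, 105, 119, 129, 138, 152, 162, 172, 189, 214, 224]

Fragment lengths:
  [0,13): 13 bp
  [13,31): 18 bp
  [31,38): 7 bp
  [38,49): 11 bp
  [49,55): 6 bp
  [55,68): 13 bp
  [68,73): 5 bp
  [73,82): 9 bp
  [82,89): 7 bp
  [89,94): 5 bp
  [94,105): 11 bp
  [105,119): 14 bp
  [119,129): 10 bp
  [129,138): 9 bp
  [138,152): 14 bp
  [152,162): 10 bp
  [162,172): 10 bp
  [172,189): 17 bp
  [189,214): 25 bp
  [214,224): 10 bp
  [224,237): 13 bp

[5,5,6,7,7,9,9,10,10,10,10,11,11,13,13,13,14,14,17,18,25]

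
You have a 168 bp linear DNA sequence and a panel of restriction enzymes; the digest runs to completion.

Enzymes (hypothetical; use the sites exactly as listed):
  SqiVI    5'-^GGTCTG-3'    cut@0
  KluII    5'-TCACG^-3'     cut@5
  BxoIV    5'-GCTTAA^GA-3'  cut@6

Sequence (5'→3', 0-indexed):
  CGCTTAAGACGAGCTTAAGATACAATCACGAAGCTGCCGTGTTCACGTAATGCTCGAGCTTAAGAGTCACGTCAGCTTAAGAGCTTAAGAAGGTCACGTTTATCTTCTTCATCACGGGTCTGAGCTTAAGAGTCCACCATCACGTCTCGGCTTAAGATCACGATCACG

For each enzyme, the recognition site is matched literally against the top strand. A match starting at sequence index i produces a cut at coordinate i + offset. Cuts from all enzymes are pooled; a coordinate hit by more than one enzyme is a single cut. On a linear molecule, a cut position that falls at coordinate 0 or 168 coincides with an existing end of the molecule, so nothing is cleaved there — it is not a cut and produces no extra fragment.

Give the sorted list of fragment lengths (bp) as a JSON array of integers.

Site scan:
  SqiVI (GGTCTG, off=0): starts [116] → cuts [116]
  KluII (TCACG, off=5): starts [25, 42, 66, 93, 111, 139, 157, 163] → cuts [30, 47, 71, 98, 116, 144, 162] (position 168 is a terminus of the linear molecule — no cut)
  BxoIV (GCTTAAGA, off=6): starts [1, 12, 57, 74, 82, 123, 149] → cuts [7, 18, 63, 80, 88, 129, 155]

All cut coordinates (distinct, sorted): [7, 18, 30, 47, 63, 71, 80, 88, 98, 116, 129, 144, 155, 162]

Fragments:
  [0,7): 7 bp
  [7,18): 11 bp
  [18,30): 12 bp
  [30,47): 17 bp
  [47,63): 16 bp
  [63,71): 8 bp
  [71,80): 9 bp
  [80,88): 8 bp
  [88,98): 10 bp
  [98,116): 18 bp
  [116,129): 13 bp
  [129,144): 15 bp
  [144,155): 11 bp
  [155,162): 7 bp
  [162,168): 6 bp

[6,7,7,8,8,9,10,11,11,12,13,15,16,17,18]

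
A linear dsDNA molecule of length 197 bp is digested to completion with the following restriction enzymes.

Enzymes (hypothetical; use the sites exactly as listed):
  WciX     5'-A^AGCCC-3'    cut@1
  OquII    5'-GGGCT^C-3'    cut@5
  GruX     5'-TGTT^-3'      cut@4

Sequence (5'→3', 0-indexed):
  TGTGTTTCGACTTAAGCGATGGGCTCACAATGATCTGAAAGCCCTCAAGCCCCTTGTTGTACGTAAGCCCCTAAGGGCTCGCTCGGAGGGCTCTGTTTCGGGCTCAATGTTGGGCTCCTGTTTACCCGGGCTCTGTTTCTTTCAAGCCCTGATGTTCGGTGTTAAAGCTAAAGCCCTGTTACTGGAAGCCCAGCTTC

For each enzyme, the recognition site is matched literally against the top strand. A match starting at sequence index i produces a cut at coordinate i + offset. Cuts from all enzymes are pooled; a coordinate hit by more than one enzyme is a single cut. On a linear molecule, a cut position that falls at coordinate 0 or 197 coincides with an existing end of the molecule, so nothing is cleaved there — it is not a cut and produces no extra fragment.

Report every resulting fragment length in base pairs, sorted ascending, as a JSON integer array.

[5,5,5,6,6,6,7,7,7,7,7,8,8,9,10,11,11,12,13,14,14,19]

Scan for sites:
  WciX AAGCCC/1: at [38, 46, 64, 143, 170, 185] ⇒ [39, 47, 65, 144, 171, 186]
  OquII GGGCTC/5: at [20, 74, 87, 99, 111, 127] ⇒ [25, 79, 92, 104, 116, 132]
  GruX TGTT/4: at [2, 54, 93, 107, 118, 133, 152, 159, 176] ⇒ [6, 58, 97, 111, 122, 137, 156, 163, 180]

Pooled cuts: [6, 25, 39, 47, 58, 65, 79, 92, 97, 104, 111, 116, 122, 132, 137, 144, 156, 163, 171, 180, 186]

Fragment lengths:
  [0,6): 6 bp
  [6,25): 19 bp
  [25,39): 14 bp
  [39,47): 8 bp
  [47,58): 11 bp
  [58,65): 7 bp
  [65,79): 14 bp
  [79,92): 13 bp
  [92,97): 5 bp
  [97,104): 7 bp
  [104,111): 7 bp
  [111,116): 5 bp
  [116,122): 6 bp
  [122,132): 10 bp
  [132,137): 5 bp
  [137,144): 7 bp
  [144,156): 12 bp
  [156,163): 7 bp
  [163,171): 8 bp
  [171,180): 9 bp
  [180,186): 6 bp
  [186,197): 11 bp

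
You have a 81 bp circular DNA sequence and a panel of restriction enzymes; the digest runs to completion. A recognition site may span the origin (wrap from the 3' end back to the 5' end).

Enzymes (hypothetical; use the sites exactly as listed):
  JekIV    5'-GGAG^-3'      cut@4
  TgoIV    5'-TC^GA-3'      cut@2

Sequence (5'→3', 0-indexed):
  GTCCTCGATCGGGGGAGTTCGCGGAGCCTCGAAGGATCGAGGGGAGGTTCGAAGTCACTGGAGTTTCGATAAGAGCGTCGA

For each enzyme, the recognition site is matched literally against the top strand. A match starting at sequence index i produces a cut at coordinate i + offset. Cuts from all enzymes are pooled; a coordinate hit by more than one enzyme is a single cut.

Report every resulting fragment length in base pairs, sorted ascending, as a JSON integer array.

Per-enzyme occurrences:
  JekIV (GGAG, off=4): starts [13, 22, 42, 59] → cuts [17, 26, 46, 63]
  TgoIV (TCGA, off=2): starts [4, 28, 36, 48, 65, 77] → cuts [6, 30, 38, 50, 67, 79]

All cut coordinates (distinct, sorted): [6, 17, 26, 30, 38, 46, 50, 63, 67, 79]

Fragments:
  6→17: 11 bp
  17→26: 9 bp
  26→30: 4 bp
  30→38: 8 bp
  38→46: 8 bp
  46→50: 4 bp
  50→63: 13 bp
  63→67: 4 bp
  67→79: 12 bp
  79→6 (wrap): 81-79+6 = 8 bp

[4,4,4,8,8,8,9,11,12,13]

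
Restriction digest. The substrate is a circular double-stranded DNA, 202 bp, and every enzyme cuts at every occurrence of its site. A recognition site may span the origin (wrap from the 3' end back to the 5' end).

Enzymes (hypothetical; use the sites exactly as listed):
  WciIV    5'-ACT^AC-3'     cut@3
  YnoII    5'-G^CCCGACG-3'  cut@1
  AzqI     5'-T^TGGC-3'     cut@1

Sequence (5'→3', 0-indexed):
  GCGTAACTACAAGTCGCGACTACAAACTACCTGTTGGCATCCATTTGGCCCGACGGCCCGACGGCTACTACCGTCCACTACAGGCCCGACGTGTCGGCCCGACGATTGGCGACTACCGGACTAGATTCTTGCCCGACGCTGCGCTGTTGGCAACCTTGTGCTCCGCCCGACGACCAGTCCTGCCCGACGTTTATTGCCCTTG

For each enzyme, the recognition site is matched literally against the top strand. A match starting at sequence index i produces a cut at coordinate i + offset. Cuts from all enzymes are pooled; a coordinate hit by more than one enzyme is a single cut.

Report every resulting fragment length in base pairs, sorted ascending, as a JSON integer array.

[3,5,6,7,8,8,9,10,10,11,13,13,13,16,17,17,18,18]

Per-enzyme occurrences:
  WciIV ACTAC/3: at [5, 18, 25, 66, 76, 111] ⇒ [8, 21, 28, 69, 79, 114]
  YnoII GCCCGACG/1: at [47, 55, 83, 96, 130, 164, 181] ⇒ [48, 56, 84, 97, 131, 165, 182]
  AzqI TTGGC/1: at [33, 44, 105, 146, 199] ⇒ [34, 45, 106, 147, 200]

All cut coordinates (distinct, sorted): [8, 21, 28, 34, 45, 48, 56, 69, 79, 84, 97, 106, 114, 131, 147, 165, 182, 200]

Fragment lengths:
  8→21: 13 bp
  21→28: 7 bp
  28→34: 6 bp
  34→45: 11 bp
  45→48: 3 bp
  48→56: 8 bp
  56→69: 13 bp
  69→79: 10 bp
  79→84: 5 bp
  84→97: 13 bp
  97→106: 9 bp
  106→114: 8 bp
  114→131: 17 bp
  131→147: 16 bp
  147→165: 18 bp
  165→182: 17 bp
  182→200: 18 bp
  200→8 (wrap): 202-200+8 = 10 bp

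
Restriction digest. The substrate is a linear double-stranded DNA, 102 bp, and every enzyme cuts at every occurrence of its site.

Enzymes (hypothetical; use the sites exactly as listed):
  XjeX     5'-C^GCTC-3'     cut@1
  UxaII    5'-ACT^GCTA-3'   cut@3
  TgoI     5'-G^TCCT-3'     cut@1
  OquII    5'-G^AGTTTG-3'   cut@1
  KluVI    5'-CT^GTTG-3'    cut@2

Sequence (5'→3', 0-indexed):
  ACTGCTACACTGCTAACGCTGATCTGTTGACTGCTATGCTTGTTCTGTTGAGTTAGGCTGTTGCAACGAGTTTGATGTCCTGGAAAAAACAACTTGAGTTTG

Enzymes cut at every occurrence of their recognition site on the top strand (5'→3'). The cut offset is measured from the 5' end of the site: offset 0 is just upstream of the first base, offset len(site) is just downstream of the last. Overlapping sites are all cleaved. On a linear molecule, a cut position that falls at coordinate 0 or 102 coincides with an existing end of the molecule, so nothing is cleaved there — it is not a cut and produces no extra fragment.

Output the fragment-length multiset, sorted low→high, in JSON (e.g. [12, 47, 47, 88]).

Site scan:
  XjeX (CGCTC, off=1): no sites
  UxaII ACTGCTA/3: at [0, 8, 29] ⇒ [3, 11, 32]
  TgoI GTCCT/1: at [76] ⇒ [77]
  OquII GAGTTTG/1: at [67, 95] ⇒ [68, 96]
  KluVI CTGTTG/2: at [23, 44, 57] ⇒ [25, 46, 59]

All cut coordinates (distinct, sorted): [3, 11, 25, 32, 46, 59, 68, 77, 96]

Fragment lengths:
  [0,3): 3 bp
  [3,11): 8 bp
  [11,25): 14 bp
  [25,32): 7 bp
  [32,46): 14 bp
  [46,59): 13 bp
  [59,68): 9 bp
  [68,77): 9 bp
  [77,96): 19 bp
  [96,102): 6 bp

[3,6,7,8,9,9,13,14,14,19]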